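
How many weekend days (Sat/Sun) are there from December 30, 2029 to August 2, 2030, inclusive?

December 30, 2029 is a Sunday.
That's 216 days from start to end, counting both.
216 = 7 × 30 + 6, so there are 30 full weeks plus 6 extra days.
Each full week contributes 2 weekend days (Sat, Sun): 30 × 2 = 60.
The 6 extra days are Sun, Mon, Tue, Wed, Thu, Fri — 1 of them qualifies.
Total: 60 + 1 = 61.

61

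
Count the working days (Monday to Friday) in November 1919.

20

November 1, 1919 is a Saturday.
From November 1, 1919 to November 30, 1919 is 30 days inclusive.
30 = 7 × 4 + 2, so there are 4 full weeks plus 2 extra days.
Each full week contributes 5 weekdays (Mon–Fri): 4 × 5 = 20.
The 2 extra days are Saturday, Sunday — none qualify.
Total: 20 + 0 = 20.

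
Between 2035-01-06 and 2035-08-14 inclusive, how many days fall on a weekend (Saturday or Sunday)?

64

2035-01-06 is a Saturday.
The range spans 221 days (inclusive of both endpoints).
221 = 7 × 31 + 4, so there are 31 full weeks plus 4 extra days.
Each full week contributes 2 weekend days (Sat, Sun): 31 × 2 = 62.
The 4 extra days are Saturday, Sunday, Monday, Tuesday — 2 of them qualify.
Total: 62 + 2 = 64.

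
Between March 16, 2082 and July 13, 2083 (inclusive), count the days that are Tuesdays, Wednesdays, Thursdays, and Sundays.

March 16, 2082 is a Monday.
That's 485 days from start to end, counting both.
485 = 7 × 69 + 2, so there are 69 full weeks plus 2 extra days.
Each full week contributes 4 days from the set (Tue, Wed, Thu, Sun): 69 × 4 = 276.
The 2 extra days are Mon, Tue — 1 of them qualifies.
Total: 276 + 1 = 277.

277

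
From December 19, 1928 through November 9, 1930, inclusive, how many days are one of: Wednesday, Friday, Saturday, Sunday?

December 19, 1928 is a Wednesday.
The range spans 691 days (inclusive of both endpoints).
691 = 7 × 98 + 5, so there are 98 full weeks plus 5 extra days.
Each full week contributes 4 days from the set (Wed, Fri, Sat, Sun): 98 × 4 = 392.
The 5 extra days are Wednesday, Thursday, Friday, Saturday, Sunday — 4 of them qualify.
Total: 392 + 4 = 396.

396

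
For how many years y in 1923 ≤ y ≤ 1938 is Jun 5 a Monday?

1

Day of week of June 5 in each year:
1923: Tue, 1924: Thu, 1925: Fri, 1926: Sat, 1927: Sun, 1928: Tue, 1929: Wed, 1930: Thu, 1931: Fri, 1932: Sun, 1933: Mon ✓, 1934: Tue, 1935: Wed, 1936: Fri, 1937: Sat, 1938: Sun
Mondays: 1933.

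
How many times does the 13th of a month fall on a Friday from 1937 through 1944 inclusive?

12

Friday-the-13ths by year:
1937: Aug
1938: May
1939: Jan, Oct
1940: Sep, Dec
1941: Jun
1942: Feb, Mar, Nov
1943: Aug
1944: Oct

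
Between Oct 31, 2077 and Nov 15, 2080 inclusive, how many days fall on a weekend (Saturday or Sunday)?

317

Oct 31, 2077 is a Sunday.
The range spans 1112 days (inclusive of both endpoints).
1112 = 7 × 158 + 6, so there are 158 full weeks plus 6 extra days.
Each full week contributes 2 weekend days (Sat, Sun): 158 × 2 = 316.
The 6 extra days are Sun, Mon, Tue, Wed, Thu, Fri — 1 of them qualifies.
Total: 316 + 1 = 317.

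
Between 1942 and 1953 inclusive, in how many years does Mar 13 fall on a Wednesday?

Day of week of March 13 in each year:
1942: Fri, 1943: Sat, 1944: Mon, 1945: Tue, 1946: Wed ✓, 1947: Thu, 1948: Sat, 1949: Sun, 1950: Mon, 1951: Tue, 1952: Thu, 1953: Fri
Wednesdays: 1946.

1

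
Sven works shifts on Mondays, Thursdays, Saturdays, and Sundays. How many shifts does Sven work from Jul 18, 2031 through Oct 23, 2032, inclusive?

Jul 18, 2031 is a Friday.
That's 464 days from start to end, counting both.
464 = 7 × 66 + 2, so there are 66 full weeks plus 2 extra days.
Each full week contributes 4 days from the set (Mon, Thu, Sat, Sun): 66 × 4 = 264.
The 2 extra days are Fri, Sat — 1 of them qualifies.
Total: 264 + 1 = 265.

265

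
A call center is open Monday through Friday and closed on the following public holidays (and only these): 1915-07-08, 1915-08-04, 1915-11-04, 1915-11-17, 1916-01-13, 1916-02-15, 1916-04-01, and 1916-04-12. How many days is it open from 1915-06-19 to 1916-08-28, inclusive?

1915-06-19 is a Saturday.
From 1915-06-19 to 1916-08-28 is 437 days inclusive.
437 = 7 × 62 + 3, so there are 62 full weeks plus 3 extra days.
Each full week contributes 5 weekdays (Mon–Fri): 62 × 5 = 310.
The 3 extra days are Sat, Sun, Mon — 1 of them qualifies.
Total: 310 + 1 = 311.
Holidays: 1915-07-08 (Thu); 1915-08-04 (Wed); 1915-11-04 (Thu); 1915-11-17 (Wed); 1916-01-13 (Thu); 1916-02-15 (Tue); 1916-04-01 (Sat); 1916-04-12 (Wed).
7 of the 8 holidays fall on weekdays; the rest are weekends and were already excluded.
Business days: 311 − 7 = 304.

304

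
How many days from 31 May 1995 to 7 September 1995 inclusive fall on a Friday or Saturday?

28

31 May 1995 is a Wednesday.
From 31 May 1995 to 7 September 1995 is 100 days inclusive.
100 = 7 × 14 + 2, so there are 14 full weeks plus 2 extra days.
Each full week contributes 2 days from the set (Fri, Sat): 14 × 2 = 28.
The 2 extra days are Wed, Thu — none qualify.
Total: 28 + 0 = 28.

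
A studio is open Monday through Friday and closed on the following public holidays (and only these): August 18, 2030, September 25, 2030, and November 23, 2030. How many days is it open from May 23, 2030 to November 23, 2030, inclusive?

May 23, 2030 is a Thursday.
The range spans 185 days (inclusive of both endpoints).
185 = 7 × 26 + 3, so there are 26 full weeks plus 3 extra days.
Each full week contributes 5 weekdays (Mon–Fri): 26 × 5 = 130.
The 3 extra days are Thursday, Friday, Saturday — 2 of them qualify.
Total: 130 + 2 = 132.
Holidays: August 18, 2030 (Sun); September 25, 2030 (Wed); November 23, 2030 (Sat).
1 of the 3 holidays fall on weekdays; the rest are weekends and were already excluded.
Business days: 132 − 1 = 131.

131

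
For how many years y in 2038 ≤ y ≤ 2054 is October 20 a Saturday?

Day of week of October 20 in each year:
2038: Wed, 2039: Thu, 2040: Sat ✓, 2041: Sun, 2042: Mon, 2043: Tue, 2044: Thu, 2045: Fri, 2046: Sat ✓, 2047: Sun, 2048: Tue, 2049: Wed, 2050: Thu, 2051: Fri, 2052: Sun, 2053: Mon, 2054: Tue
Saturdays: 2040, 2046.

2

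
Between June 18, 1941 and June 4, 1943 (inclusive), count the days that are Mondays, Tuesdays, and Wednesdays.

307

June 18, 1941 is a Wednesday.
The range spans 717 days (inclusive of both endpoints).
717 = 7 × 102 + 3, so there are 102 full weeks plus 3 extra days.
Each full week contributes 3 days from the set (Mon, Tue, Wed): 102 × 3 = 306.
The 3 extra days are Wed, Thu, Fri — 1 of them qualifies.
Total: 306 + 1 = 307.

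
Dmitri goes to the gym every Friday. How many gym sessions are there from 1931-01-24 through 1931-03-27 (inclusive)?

9 Fridays

1931-01-24 is a Saturday.
That's 63 days from start to end, counting both.
63 = 7 × 9, so the span is exactly 9 full weeks.
Each full week contributes one Friday: 9 so far.
Total: 9.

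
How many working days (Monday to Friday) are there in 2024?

262 weekdays

1 January 2024 is a Monday.
The range spans 366 days (inclusive of both endpoints).
366 = 7 × 52 + 2, so there are 52 full weeks plus 2 extra days.
Each full week contributes 5 weekdays (Mon–Fri): 52 × 5 = 260.
The 2 extra days are Mon, Tue — 2 of them qualify.
Total: 260 + 2 = 262.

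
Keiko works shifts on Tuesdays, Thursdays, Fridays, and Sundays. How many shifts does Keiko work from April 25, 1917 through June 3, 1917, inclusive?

23

April 25, 1917 is a Wednesday.
That's 40 days from start to end, counting both.
40 = 7 × 5 + 5, so there are 5 full weeks plus 5 extra days.
Each full week contributes 4 days from the set (Tue, Thu, Fri, Sun): 5 × 4 = 20.
The 5 extra days are Wed, Thu, Fri, Sat, Sun — 3 of them qualify.
Total: 20 + 3 = 23.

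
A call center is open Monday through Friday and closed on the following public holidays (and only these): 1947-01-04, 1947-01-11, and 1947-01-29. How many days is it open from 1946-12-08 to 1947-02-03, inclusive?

40 working days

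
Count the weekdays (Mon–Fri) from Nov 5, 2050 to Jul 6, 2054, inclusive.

Nov 5, 2050 is a Saturday.
That's 1340 days from start to end, counting both.
1340 = 7 × 191 + 3, so there are 191 full weeks plus 3 extra days.
Each full week contributes 5 weekdays (Mon–Fri): 191 × 5 = 955.
The 3 extra days are Saturday, Sunday, Monday — 1 of them qualifies.
Total: 955 + 1 = 956.

956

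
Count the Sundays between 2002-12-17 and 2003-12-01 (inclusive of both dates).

2002-12-17 is a Tuesday.
From 2002-12-17 to 2003-12-01 is 350 days inclusive.
350 = 7 × 50, so the span is exactly 50 full weeks.
Each full week contributes one Sunday: 50 so far.

50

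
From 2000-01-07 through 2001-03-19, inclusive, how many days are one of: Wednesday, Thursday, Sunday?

2000-01-07 is a Friday.
The range spans 438 days (inclusive of both endpoints).
438 = 7 × 62 + 4, so there are 62 full weeks plus 4 extra days.
Each full week contributes 3 days from the set (Wed, Thu, Sun): 62 × 3 = 186.
The 4 extra days are Fri, Sat, Sun, Mon — 1 of them qualifies.
Total: 186 + 1 = 187.

187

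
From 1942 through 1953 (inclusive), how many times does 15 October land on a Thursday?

2

Day of week of October 15 in each year:
1942: Thu ✓, 1943: Fri, 1944: Sun, 1945: Mon, 1946: Tue, 1947: Wed, 1948: Fri, 1949: Sat, 1950: Sun, 1951: Mon, 1952: Wed, 1953: Thu ✓
Thursdays: 1942, 1953.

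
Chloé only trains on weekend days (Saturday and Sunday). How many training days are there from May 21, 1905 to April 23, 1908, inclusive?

May 21, 1905 is a Sunday.
That's 1069 days from start to end, counting both.
1069 = 7 × 152 + 5, so there are 152 full weeks plus 5 extra days.
Each full week contributes 2 weekend days (Sat, Sun): 152 × 2 = 304.
The 5 extra days are Sun, Mon, Tue, Wed, Thu — 1 of them qualifies.
Total: 304 + 1 = 305.

305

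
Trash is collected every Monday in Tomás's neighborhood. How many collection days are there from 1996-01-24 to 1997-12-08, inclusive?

98

1996-01-24 is a Wednesday.
That's 685 days from start to end, counting both.
685 = 7 × 97 + 6, so there are 97 full weeks plus 6 extra days.
Each full week contributes one Monday: 97 so far.
The 6 extra days are Wednesday, Thursday, Friday, Saturday, Sunday, Monday — 1 of them qualifies.
Total: 97 + 1 = 98.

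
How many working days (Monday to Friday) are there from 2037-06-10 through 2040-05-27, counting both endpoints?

2037-06-10 is a Wednesday.
That's 1083 days from start to end, counting both.
1083 = 7 × 154 + 5, so there are 154 full weeks plus 5 extra days.
Each full week contributes 5 weekdays (Mon–Fri): 154 × 5 = 770.
The 5 extra days are Wednesday, Thursday, Friday, Saturday, Sunday — 3 of them qualify.
Total: 770 + 3 = 773.

773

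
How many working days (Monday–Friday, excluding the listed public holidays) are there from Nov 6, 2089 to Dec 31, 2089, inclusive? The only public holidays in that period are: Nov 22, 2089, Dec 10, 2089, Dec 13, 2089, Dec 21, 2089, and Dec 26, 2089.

36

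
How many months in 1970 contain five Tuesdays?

4

A month has five Tuesdays exactly when Tuesday falls within its first (length − 28) days.
Jan: 31 days, starts Thu → 5 of Thu, Fri, Sat
Feb: 28 days, starts Sun → 5 of (none)
Mar: 31 days, starts Sun → 5 of Sun, Mon, Tue ✓
Apr: 30 days, starts Wed → 5 of Wed, Thu
May: 31 days, starts Fri → 5 of Fri, Sat, Sun
Jun: 30 days, starts Mon → 5 of Mon, Tue ✓
Jul: 31 days, starts Wed → 5 of Wed, Thu, Fri
Aug: 31 days, starts Sat → 5 of Sat, Sun, Mon
Sep: 30 days, starts Tue → 5 of Tue, Wed ✓
Oct: 31 days, starts Thu → 5 of Thu, Fri, Sat
Nov: 30 days, starts Sun → 5 of Sun, Mon
Dec: 31 days, starts Tue → 5 of Tue, Wed, Thu ✓
Months with five Tuesdays: Mar, Jun, Sep, Dec.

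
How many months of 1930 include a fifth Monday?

4

A month has five Mondays exactly when Monday falls within its first (length − 28) days.
Jan: 31 days, starts Wed → 5 of Wed, Thu, Fri
Feb: 28 days, starts Sat → 5 of (none)
Mar: 31 days, starts Sat → 5 of Sat, Sun, Mon ✓
Apr: 30 days, starts Tue → 5 of Tue, Wed
May: 31 days, starts Thu → 5 of Thu, Fri, Sat
Jun: 30 days, starts Sun → 5 of Sun, Mon ✓
Jul: 31 days, starts Tue → 5 of Tue, Wed, Thu
Aug: 31 days, starts Fri → 5 of Fri, Sat, Sun
Sep: 30 days, starts Mon → 5 of Mon, Tue ✓
Oct: 31 days, starts Wed → 5 of Wed, Thu, Fri
Nov: 30 days, starts Sat → 5 of Sat, Sun
Dec: 31 days, starts Mon → 5 of Mon, Tue, Wed ✓
Months with five Mondays: Mar, Jun, Sep, Dec.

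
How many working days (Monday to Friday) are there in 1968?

January 1, 1968 is a Monday.
From January 1, 1968 to December 31, 1968 is 366 days inclusive.
366 = 7 × 52 + 2, so there are 52 full weeks plus 2 extra days.
Each full week contributes 5 weekdays (Mon–Fri): 52 × 5 = 260.
The 2 extra days are Monday, Tuesday — 2 of them qualify.
Total: 260 + 2 = 262.

262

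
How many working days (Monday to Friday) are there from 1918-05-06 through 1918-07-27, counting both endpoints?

60 weekdays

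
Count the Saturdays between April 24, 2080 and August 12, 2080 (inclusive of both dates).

April 24, 2080 is a Wednesday.
The range spans 111 days (inclusive of both endpoints).
111 = 7 × 15 + 6, so there are 15 full weeks plus 6 extra days.
Each full week contributes one Saturday: 15 so far.
The 6 extra days are Wed, Thu, Fri, Sat, Sun, Mon — 1 of them qualifies.
Total: 15 + 1 = 16.

16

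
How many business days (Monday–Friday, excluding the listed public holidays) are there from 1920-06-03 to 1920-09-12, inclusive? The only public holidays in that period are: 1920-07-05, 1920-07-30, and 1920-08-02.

69 business days

1920-06-03 is a Thursday.
The range spans 102 days (inclusive of both endpoints).
102 = 7 × 14 + 4, so there are 14 full weeks plus 4 extra days.
Each full week contributes 5 weekdays (Mon–Fri): 14 × 5 = 70.
The 4 extra days are Thursday, Friday, Saturday, Sunday — 2 of them qualify.
Total: 70 + 2 = 72.
Holidays: 1920-07-05 (Mon); 1920-07-30 (Fri); 1920-08-02 (Mon).
All 3 holidays fall on weekdays, so subtract 3.
Business days: 72 − 3 = 69.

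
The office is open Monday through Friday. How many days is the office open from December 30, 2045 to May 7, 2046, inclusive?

December 30, 2045 is a Saturday.
From December 30, 2045 to May 7, 2046 is 129 days inclusive.
129 = 7 × 18 + 3, so there are 18 full weeks plus 3 extra days.
Each full week contributes 5 weekdays (Mon–Fri): 18 × 5 = 90.
The 3 extra days are Sat, Sun, Mon — 1 of them qualifies.
Total: 90 + 1 = 91.

91 weekdays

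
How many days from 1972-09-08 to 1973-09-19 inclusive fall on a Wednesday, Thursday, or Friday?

161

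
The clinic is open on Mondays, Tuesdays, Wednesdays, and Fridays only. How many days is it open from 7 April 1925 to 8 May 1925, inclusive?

7 April 1925 is a Tuesday.
The range spans 32 days (inclusive of both endpoints).
32 = 7 × 4 + 4, so there are 4 full weeks plus 4 extra days.
Each full week contributes 4 days from the set (Mon, Tue, Wed, Fri): 4 × 4 = 16.
The 4 extra days are Tue, Wed, Thu, Fri — 3 of them qualify.
Total: 16 + 3 = 19.

19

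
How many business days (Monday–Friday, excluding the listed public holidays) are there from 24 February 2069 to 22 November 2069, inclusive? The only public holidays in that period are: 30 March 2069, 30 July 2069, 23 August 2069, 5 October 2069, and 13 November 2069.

192

24 February 2069 is a Sunday.
The range spans 272 days (inclusive of both endpoints).
272 = 7 × 38 + 6, so there are 38 full weeks plus 6 extra days.
Each full week contributes 5 weekdays (Mon–Fri): 38 × 5 = 190.
The 6 extra days are Sun, Mon, Tue, Wed, Thu, Fri — 5 of them qualify.
Total: 190 + 5 = 195.
Holidays: 30 March 2069 (Sat); 30 July 2069 (Tue); 23 August 2069 (Fri); 5 October 2069 (Sat); 13 November 2069 (Wed).
3 of the 5 holidays fall on weekdays; the rest are weekends and were already excluded.
Business days: 195 − 3 = 192.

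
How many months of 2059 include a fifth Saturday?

A month has five Saturdays exactly when Saturday falls within its first (length − 28) days.
Jan: 31 days, starts Wed → 5 of Wed, Thu, Fri
Feb: 28 days, starts Sat → 5 of (none)
Mar: 31 days, starts Sat → 5 of Sat, Sun, Mon ✓
Apr: 30 days, starts Tue → 5 of Tue, Wed
May: 31 days, starts Thu → 5 of Thu, Fri, Sat ✓
Jun: 30 days, starts Sun → 5 of Sun, Mon
Jul: 31 days, starts Tue → 5 of Tue, Wed, Thu
Aug: 31 days, starts Fri → 5 of Fri, Sat, Sun ✓
Sep: 30 days, starts Mon → 5 of Mon, Tue
Oct: 31 days, starts Wed → 5 of Wed, Thu, Fri
Nov: 30 days, starts Sat → 5 of Sat, Sun ✓
Dec: 31 days, starts Mon → 5 of Mon, Tue, Wed
Months with five Saturdays: Mar, May, Aug, Nov.

4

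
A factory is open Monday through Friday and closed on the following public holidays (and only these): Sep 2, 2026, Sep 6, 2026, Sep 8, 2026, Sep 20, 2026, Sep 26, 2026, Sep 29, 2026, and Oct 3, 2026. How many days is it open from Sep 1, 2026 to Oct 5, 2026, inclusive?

Sep 1, 2026 is a Tuesday.
The range spans 35 days (inclusive of both endpoints).
35 = 7 × 5, so the span is exactly 5 full weeks.
Each full week contributes 5 weekdays (Mon–Fri): 5 × 5 = 25.
Total: 25.
Holidays: Sep 2, 2026 (Wed); Sep 6, 2026 (Sun); Sep 8, 2026 (Tue); Sep 20, 2026 (Sun); Sep 26, 2026 (Sat); Sep 29, 2026 (Tue); Oct 3, 2026 (Sat).
3 of the 7 holidays fall on weekdays; the rest are weekends and were already excluded.
Business days: 25 − 3 = 22.

22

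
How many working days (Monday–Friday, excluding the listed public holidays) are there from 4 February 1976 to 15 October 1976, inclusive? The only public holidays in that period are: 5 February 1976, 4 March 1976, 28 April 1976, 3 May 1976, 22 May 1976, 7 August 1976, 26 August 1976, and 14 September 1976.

177

4 February 1976 is a Wednesday.
That's 255 days from start to end, counting both.
255 = 7 × 36 + 3, so there are 36 full weeks plus 3 extra days.
Each full week contributes 5 weekdays (Mon–Fri): 36 × 5 = 180.
The 3 extra days are Wednesday, Thursday, Friday — 3 of them qualify.
Total: 180 + 3 = 183.
Holidays: 5 February 1976 (Thu); 4 March 1976 (Thu); 28 April 1976 (Wed); 3 May 1976 (Mon); 22 May 1976 (Sat); 7 August 1976 (Sat); 26 August 1976 (Thu); 14 September 1976 (Tue).
6 of the 8 holidays fall on weekdays; the rest are weekends and were already excluded.
Business days: 183 − 6 = 177.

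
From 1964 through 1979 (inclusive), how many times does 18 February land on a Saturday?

2

Day of week of February 18 in each year:
1964: Tue, 1965: Thu, 1966: Fri, 1967: Sat ✓, 1968: Sun, 1969: Tue, 1970: Wed, 1971: Thu, 1972: Fri, 1973: Sun, 1974: Mon, 1975: Tue, 1976: Wed, 1977: Fri, 1978: Sat ✓, 1979: Sun
Saturdays: 1967, 1978.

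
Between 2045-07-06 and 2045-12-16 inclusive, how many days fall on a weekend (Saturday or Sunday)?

2045-07-06 is a Thursday.
That's 164 days from start to end, counting both.
164 = 7 × 23 + 3, so there are 23 full weeks plus 3 extra days.
Each full week contributes 2 weekend days (Sat, Sun): 23 × 2 = 46.
The 3 extra days are Thursday, Friday, Saturday — 1 of them qualifies.
Total: 46 + 1 = 47.

47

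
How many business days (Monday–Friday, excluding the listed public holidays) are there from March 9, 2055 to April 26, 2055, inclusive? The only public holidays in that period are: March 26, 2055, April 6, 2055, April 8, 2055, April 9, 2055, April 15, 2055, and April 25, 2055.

30

March 9, 2055 is a Tuesday.
The range spans 49 days (inclusive of both endpoints).
49 = 7 × 7, so the span is exactly 7 full weeks.
Each full week contributes 5 weekdays (Mon–Fri): 7 × 5 = 35.
Total: 35.
Holidays: March 26, 2055 (Fri); April 6, 2055 (Tue); April 8, 2055 (Thu); April 9, 2055 (Fri); April 15, 2055 (Thu); April 25, 2055 (Sun).
5 of the 6 holidays fall on weekdays; the rest are weekends and were already excluded.
Business days: 35 − 5 = 30.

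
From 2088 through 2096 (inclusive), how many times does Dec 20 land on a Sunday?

1

Day of week of December 20 in each year:
2088: Mon, 2089: Tue, 2090: Wed, 2091: Thu, 2092: Sat, 2093: Sun ✓, 2094: Mon, 2095: Tue, 2096: Thu
Sundays: 2093.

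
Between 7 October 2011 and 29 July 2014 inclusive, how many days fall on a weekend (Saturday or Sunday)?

294

7 October 2011 is a Friday.
The range spans 1027 days (inclusive of both endpoints).
1027 = 7 × 146 + 5, so there are 146 full weeks plus 5 extra days.
Each full week contributes 2 weekend days (Sat, Sun): 146 × 2 = 292.
The 5 extra days are Fri, Sat, Sun, Mon, Tue — 2 of them qualify.
Total: 292 + 2 = 294.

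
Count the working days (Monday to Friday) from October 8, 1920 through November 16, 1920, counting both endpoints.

28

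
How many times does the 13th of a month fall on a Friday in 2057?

2

The 13th falls on a Friday when the month's 13th has weekday Fri.
Jan 13 is Sat; Feb 13 is Tue; Mar 13 is Tue; Apr 13 is Fri ✓; May 13 is Sun; Jun 13 is Wed; Jul 13 is Fri ✓; Aug 13 is Mon; Sep 13 is Thu; Oct 13 is Sat; Nov 13 is Tue; Dec 13 is Thu.
Friday the 13ths: Apr, Jul.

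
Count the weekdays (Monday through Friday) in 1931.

261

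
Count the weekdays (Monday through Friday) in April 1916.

1 April 1916 is a Saturday.
The range spans 30 days (inclusive of both endpoints).
30 = 7 × 4 + 2, so there are 4 full weeks plus 2 extra days.
Each full week contributes 5 weekdays (Mon–Fri): 4 × 5 = 20.
The 2 extra days are Saturday, Sunday — none qualify.
Total: 20 + 0 = 20.

20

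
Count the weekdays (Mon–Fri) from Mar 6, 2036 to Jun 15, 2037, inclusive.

Mar 6, 2036 is a Thursday.
That's 467 days from start to end, counting both.
467 = 7 × 66 + 5, so there are 66 full weeks plus 5 extra days.
Each full week contributes 5 weekdays (Mon–Fri): 66 × 5 = 330.
The 5 extra days are Thu, Fri, Sat, Sun, Mon — 3 of them qualify.
Total: 330 + 3 = 333.

333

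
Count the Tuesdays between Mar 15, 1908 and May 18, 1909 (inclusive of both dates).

Mar 15, 1908 is a Sunday.
That's 430 days from start to end, counting both.
430 = 7 × 61 + 3, so there are 61 full weeks plus 3 extra days.
Each full week contributes one Tuesday: 61 so far.
The 3 extra days are Sunday, Monday, Tuesday — 1 of them qualifies.
Total: 61 + 1 = 62.

62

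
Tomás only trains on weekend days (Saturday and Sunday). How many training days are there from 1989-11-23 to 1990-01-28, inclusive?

1989-11-23 is a Thursday.
From 1989-11-23 to 1990-01-28 is 67 days inclusive.
67 = 7 × 9 + 4, so there are 9 full weeks plus 4 extra days.
Each full week contributes 2 weekend days (Sat, Sun): 9 × 2 = 18.
The 4 extra days are Thursday, Friday, Saturday, Sunday — 2 of them qualify.
Total: 18 + 2 = 20.

20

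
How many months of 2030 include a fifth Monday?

A month has five Mondays exactly when Monday falls within its first (length − 28) days.
Jan: 31 days, starts Tue → 5 of Tue, Wed, Thu
Feb: 28 days, starts Fri → 5 of (none)
Mar: 31 days, starts Fri → 5 of Fri, Sat, Sun
Apr: 30 days, starts Mon → 5 of Mon, Tue ✓
May: 31 days, starts Wed → 5 of Wed, Thu, Fri
Jun: 30 days, starts Sat → 5 of Sat, Sun
Jul: 31 days, starts Mon → 5 of Mon, Tue, Wed ✓
Aug: 31 days, starts Thu → 5 of Thu, Fri, Sat
Sep: 30 days, starts Sun → 5 of Sun, Mon ✓
Oct: 31 days, starts Tue → 5 of Tue, Wed, Thu
Nov: 30 days, starts Fri → 5 of Fri, Sat
Dec: 31 days, starts Sun → 5 of Sun, Mon, Tue ✓
Months with five Mondays: Apr, Jul, Sep, Dec.

4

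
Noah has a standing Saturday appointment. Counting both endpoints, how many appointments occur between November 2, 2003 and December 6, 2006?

November 2, 2003 is a Sunday.
That's 1131 days from start to end, counting both.
1131 = 7 × 161 + 4, so there are 161 full weeks plus 4 extra days.
Each full week contributes one Saturday: 161 so far.
The 4 extra days are Sunday, Monday, Tuesday, Wednesday — none qualify.
Total: 161 + 0 = 161.

161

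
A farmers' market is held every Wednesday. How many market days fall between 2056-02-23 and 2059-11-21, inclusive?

196

2056-02-23 is a Wednesday.
The range spans 1368 days (inclusive of both endpoints).
1368 = 7 × 195 + 3, so there are 195 full weeks plus 3 extra days.
Each full week contributes one Wednesday: 195 so far.
The 3 extra days are Wed, Thu, Fri — 1 of them qualifies.
Total: 195 + 1 = 196.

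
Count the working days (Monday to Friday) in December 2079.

Dec 1, 2079 is a Friday.
From Dec 1, 2079 to Dec 31, 2079 is 31 days inclusive.
31 = 7 × 4 + 3, so there are 4 full weeks plus 3 extra days.
Each full week contributes 5 weekdays (Mon–Fri): 4 × 5 = 20.
The 3 extra days are Friday, Saturday, Sunday — 1 of them qualifies.
Total: 20 + 1 = 21.

21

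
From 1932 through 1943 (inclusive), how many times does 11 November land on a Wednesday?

Day of week of November 11 in each year:
1932: Fri, 1933: Sat, 1934: Sun, 1935: Mon, 1936: Wed ✓, 1937: Thu, 1938: Fri, 1939: Sat, 1940: Mon, 1941: Tue, 1942: Wed ✓, 1943: Thu
Wednesdays: 1936, 1942.

2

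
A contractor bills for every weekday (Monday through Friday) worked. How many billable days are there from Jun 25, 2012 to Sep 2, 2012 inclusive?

Jun 25, 2012 is a Monday.
The range spans 70 days (inclusive of both endpoints).
70 = 7 × 10, so the span is exactly 10 full weeks.
Each full week contributes 5 weekdays (Mon–Fri): 10 × 5 = 50.
Total: 50.

50 weekdays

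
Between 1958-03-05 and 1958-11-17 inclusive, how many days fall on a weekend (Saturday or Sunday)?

1958-03-05 is a Wednesday.
That's 258 days from start to end, counting both.
258 = 7 × 36 + 6, so there are 36 full weeks plus 6 extra days.
Each full week contributes 2 weekend days (Sat, Sun): 36 × 2 = 72.
The 6 extra days are Wed, Thu, Fri, Sat, Sun, Mon — 2 of them qualify.
Total: 72 + 2 = 74.

74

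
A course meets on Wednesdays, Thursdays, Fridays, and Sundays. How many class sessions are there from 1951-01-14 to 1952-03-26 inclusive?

250

1951-01-14 is a Sunday.
That's 438 days from start to end, counting both.
438 = 7 × 62 + 4, so there are 62 full weeks plus 4 extra days.
Each full week contributes 4 days from the set (Wed, Thu, Fri, Sun): 62 × 4 = 248.
The 4 extra days are Sunday, Monday, Tuesday, Wednesday — 2 of them qualify.
Total: 248 + 2 = 250.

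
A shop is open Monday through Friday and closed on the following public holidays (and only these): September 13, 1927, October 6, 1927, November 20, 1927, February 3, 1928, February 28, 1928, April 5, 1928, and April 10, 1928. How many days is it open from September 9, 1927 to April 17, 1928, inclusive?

152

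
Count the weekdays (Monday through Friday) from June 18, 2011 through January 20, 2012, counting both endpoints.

155

June 18, 2011 is a Saturday.
From June 18, 2011 to January 20, 2012 is 217 days inclusive.
217 = 7 × 31, so the span is exactly 31 full weeks.
Each full week contributes 5 weekdays (Mon–Fri): 31 × 5 = 155.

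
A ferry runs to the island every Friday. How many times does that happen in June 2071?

4

1 June 2071 is a Monday.
The range spans 30 days (inclusive of both endpoints).
30 = 7 × 4 + 2, so there are 4 full weeks plus 2 extra days.
Each full week contributes one Friday: 4 so far.
The 2 extra days are Monday, Tuesday — none qualify.
Total: 4 + 0 = 4.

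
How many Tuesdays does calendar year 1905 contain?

52

January 1, 1905 is a Sunday.
From January 1, 1905 to December 31, 1905 is 365 days inclusive.
365 = 7 × 52 + 1, so there are 52 full weeks plus 1 extra day.
Each full week contributes one Tuesday: 52 so far.
The 1 extra day is Sunday — none qualify.
Total: 52 + 0 = 52.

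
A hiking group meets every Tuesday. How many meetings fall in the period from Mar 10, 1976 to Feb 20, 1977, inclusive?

Mar 10, 1976 is a Wednesday.
That's 348 days from start to end, counting both.
348 = 7 × 49 + 5, so there are 49 full weeks plus 5 extra days.
Each full week contributes one Tuesday: 49 so far.
The 5 extra days are Wed, Thu, Fri, Sat, Sun — none qualify.
Total: 49 + 0 = 49.

49 Tuesdays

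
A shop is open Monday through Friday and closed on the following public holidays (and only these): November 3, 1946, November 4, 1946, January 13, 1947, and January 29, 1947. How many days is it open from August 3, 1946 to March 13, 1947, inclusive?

156

August 3, 1946 is a Saturday.
From August 3, 1946 to March 13, 1947 is 223 days inclusive.
223 = 7 × 31 + 6, so there are 31 full weeks plus 6 extra days.
Each full week contributes 5 weekdays (Mon–Fri): 31 × 5 = 155.
The 6 extra days are Sat, Sun, Mon, Tue, Wed, Thu — 4 of them qualify.
Total: 155 + 4 = 159.
Holidays: November 3, 1946 (Sun); November 4, 1946 (Mon); January 13, 1947 (Mon); January 29, 1947 (Wed).
3 of the 4 holidays fall on weekdays; the rest are weekends and were already excluded.
Business days: 159 − 3 = 156.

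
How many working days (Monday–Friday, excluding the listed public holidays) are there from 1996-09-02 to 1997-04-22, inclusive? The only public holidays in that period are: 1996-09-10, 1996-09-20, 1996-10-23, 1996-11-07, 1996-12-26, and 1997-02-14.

161 working days

1996-09-02 is a Monday.
From 1996-09-02 to 1997-04-22 is 233 days inclusive.
233 = 7 × 33 + 2, so there are 33 full weeks plus 2 extra days.
Each full week contributes 5 weekdays (Mon–Fri): 33 × 5 = 165.
The 2 extra days are Monday, Tuesday — 2 of them qualify.
Total: 165 + 2 = 167.
Holidays: 1996-09-10 (Tue); 1996-09-20 (Fri); 1996-10-23 (Wed); 1996-11-07 (Thu); 1996-12-26 (Thu); 1997-02-14 (Fri).
All 6 holidays fall on weekdays, so subtract 6.
Business days: 167 − 6 = 161.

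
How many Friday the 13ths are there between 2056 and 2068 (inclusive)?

22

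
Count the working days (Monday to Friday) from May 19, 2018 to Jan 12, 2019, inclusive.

170

May 19, 2018 is a Saturday.
From May 19, 2018 to Jan 12, 2019 is 239 days inclusive.
239 = 7 × 34 + 1, so there are 34 full weeks plus 1 extra day.
Each full week contributes 5 weekdays (Mon–Fri): 34 × 5 = 170.
The 1 extra day is Sat — none qualify.
Total: 170 + 0 = 170.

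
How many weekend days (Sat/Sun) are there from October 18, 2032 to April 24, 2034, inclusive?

October 18, 2032 is a Monday.
From October 18, 2032 to April 24, 2034 is 554 days inclusive.
554 = 7 × 79 + 1, so there are 79 full weeks plus 1 extra day.
Each full week contributes 2 weekend days (Sat, Sun): 79 × 2 = 158.
The 1 extra day is Monday — none qualify.
Total: 158 + 0 = 158.

158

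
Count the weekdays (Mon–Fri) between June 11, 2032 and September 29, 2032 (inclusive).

June 11, 2032 is a Friday.
That's 111 days from start to end, counting both.
111 = 7 × 15 + 6, so there are 15 full weeks plus 6 extra days.
Each full week contributes 5 weekdays (Mon–Fri): 15 × 5 = 75.
The 6 extra days are Fri, Sat, Sun, Mon, Tue, Wed — 4 of them qualify.
Total: 75 + 4 = 79.

79 weekdays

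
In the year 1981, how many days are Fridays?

Jan 1, 1981 is a Thursday.
From Jan 1, 1981 to Dec 31, 1981 is 365 days inclusive.
365 = 7 × 52 + 1, so there are 52 full weeks plus 1 extra day.
Each full week contributes one Friday: 52 so far.
The 1 extra day is Thursday — none qualify.
Total: 52 + 0 = 52.

52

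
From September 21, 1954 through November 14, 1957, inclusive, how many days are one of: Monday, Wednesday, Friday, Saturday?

657

September 21, 1954 is a Tuesday.
That's 1151 days from start to end, counting both.
1151 = 7 × 164 + 3, so there are 164 full weeks plus 3 extra days.
Each full week contributes 4 days from the set (Mon, Wed, Fri, Sat): 164 × 4 = 656.
The 3 extra days are Tue, Wed, Thu — 1 of them qualifies.
Total: 656 + 1 = 657.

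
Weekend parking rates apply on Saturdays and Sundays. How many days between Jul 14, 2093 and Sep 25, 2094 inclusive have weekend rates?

Jul 14, 2093 is a Tuesday.
The range spans 439 days (inclusive of both endpoints).
439 = 7 × 62 + 5, so there are 62 full weeks plus 5 extra days.
Each full week contributes 2 weekend days (Sat, Sun): 62 × 2 = 124.
The 5 extra days are Tue, Wed, Thu, Fri, Sat — 1 of them qualifies.
Total: 124 + 1 = 125.

125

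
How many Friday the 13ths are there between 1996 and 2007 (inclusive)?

20

Friday-the-13ths by year:
1996: Sep, Dec
1997: Jun
1998: Feb, Mar, Nov
1999: Aug
2000: Oct
2001: Apr, Jul
2002: Sep, Dec
2003: Jun
2004: Feb, Aug
2005: May
2006: Jan, Oct
2007: Apr, Jul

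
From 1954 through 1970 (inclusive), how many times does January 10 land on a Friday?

Day of week of January 10 in each year:
1954: Sun, 1955: Mon, 1956: Tue, 1957: Thu, 1958: Fri ✓, 1959: Sat, 1960: Sun, 1961: Tue, 1962: Wed, 1963: Thu, 1964: Fri ✓, 1965: Sun, 1966: Mon, 1967: Tue, 1968: Wed, 1969: Fri ✓, 1970: Sat
Fridays: 1958, 1964, 1969.

3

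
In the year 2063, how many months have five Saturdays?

4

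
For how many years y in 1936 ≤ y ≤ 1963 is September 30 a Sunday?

Day of week of September 30 in each year:
1936: Wed, 1937: Thu, 1938: Fri, 1939: Sat, 1940: Mon, 1941: Tue, 1942: Wed, 1943: Thu, 1944: Sat, 1945: Sun ✓, 1946: Mon, 1947: Tue, 1948: Thu, 1949: Fri, 1950: Sat, 1951: Sun ✓, 1952: Tue, 1953: Wed, 1954: Thu, 1955: Fri, 1956: Sun ✓, 1957: Mon, 1958: Tue, 1959: Wed, 1960: Fri, 1961: Sat, 1962: Sun ✓, 1963: Mon
Sundays: 1945, 1951, 1956, 1962.

4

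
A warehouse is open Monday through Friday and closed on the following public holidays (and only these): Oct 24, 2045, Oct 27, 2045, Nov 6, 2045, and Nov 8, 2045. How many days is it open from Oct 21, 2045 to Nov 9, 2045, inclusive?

10 working days

Oct 21, 2045 is a Saturday.
The range spans 20 days (inclusive of both endpoints).
20 = 7 × 2 + 6, so there are 2 full weeks plus 6 extra days.
Each full week contributes 5 weekdays (Mon–Fri): 2 × 5 = 10.
The 6 extra days are Sat, Sun, Mon, Tue, Wed, Thu — 4 of them qualify.
Total: 10 + 4 = 14.
Holidays: Oct 24, 2045 (Tue); Oct 27, 2045 (Fri); Nov 6, 2045 (Mon); Nov 8, 2045 (Wed).
All 4 holidays fall on weekdays, so subtract 4.
Business days: 14 − 4 = 10.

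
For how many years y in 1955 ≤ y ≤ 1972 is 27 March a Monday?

3

Day of week of March 27 in each year:
1955: Sun, 1956: Tue, 1957: Wed, 1958: Thu, 1959: Fri, 1960: Sun, 1961: Mon ✓, 1962: Tue, 1963: Wed, 1964: Fri, 1965: Sat, 1966: Sun, 1967: Mon ✓, 1968: Wed, 1969: Thu, 1970: Fri, 1971: Sat, 1972: Mon ✓
Mondays: 1961, 1967, 1972.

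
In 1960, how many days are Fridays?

53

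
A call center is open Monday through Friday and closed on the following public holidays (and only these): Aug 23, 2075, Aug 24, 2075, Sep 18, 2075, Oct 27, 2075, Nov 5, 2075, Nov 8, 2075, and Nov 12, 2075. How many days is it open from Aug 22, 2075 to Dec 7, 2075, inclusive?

72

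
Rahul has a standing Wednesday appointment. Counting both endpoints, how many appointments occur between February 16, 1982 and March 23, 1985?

162 Wednesdays

February 16, 1982 is a Tuesday.
From February 16, 1982 to March 23, 1985 is 1132 days inclusive.
1132 = 7 × 161 + 5, so there are 161 full weeks plus 5 extra days.
Each full week contributes one Wednesday: 161 so far.
The 5 extra days are Tuesday, Wednesday, Thursday, Friday, Saturday — 1 of them qualifies.
Total: 161 + 1 = 162.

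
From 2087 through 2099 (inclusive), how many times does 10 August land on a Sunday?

Day of week of August 10 in each year:
2087: Sun ✓, 2088: Tue, 2089: Wed, 2090: Thu, 2091: Fri, 2092: Sun ✓, 2093: Mon, 2094: Tue, 2095: Wed, 2096: Fri, 2097: Sat, 2098: Sun ✓, 2099: Mon
Sundays: 2087, 2092, 2098.

3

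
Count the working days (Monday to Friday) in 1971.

1 January 1971 is a Friday.
The range spans 365 days (inclusive of both endpoints).
365 = 7 × 52 + 1, so there are 52 full weeks plus 1 extra day.
Each full week contributes 5 weekdays (Mon–Fri): 52 × 5 = 260.
The 1 extra day is Friday — 1 of them qualifies.
Total: 260 + 1 = 261.

261 weekdays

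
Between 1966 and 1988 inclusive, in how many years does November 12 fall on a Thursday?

3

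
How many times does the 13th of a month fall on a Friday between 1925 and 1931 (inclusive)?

14

Friday-the-13ths by year:
1925: Feb, Mar, Nov
1926: Aug
1927: May
1928: Jan, Apr, Jul
1929: Sep, Dec
1930: Jun
1931: Feb, Mar, Nov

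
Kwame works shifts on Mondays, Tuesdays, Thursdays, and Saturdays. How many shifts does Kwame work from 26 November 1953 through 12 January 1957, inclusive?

654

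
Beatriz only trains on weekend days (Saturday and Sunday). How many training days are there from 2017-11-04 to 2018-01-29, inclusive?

2017-11-04 is a Saturday.
The range spans 87 days (inclusive of both endpoints).
87 = 7 × 12 + 3, so there are 12 full weeks plus 3 extra days.
Each full week contributes 2 weekend days (Sat, Sun): 12 × 2 = 24.
The 3 extra days are Saturday, Sunday, Monday — 2 of them qualify.
Total: 24 + 2 = 26.

26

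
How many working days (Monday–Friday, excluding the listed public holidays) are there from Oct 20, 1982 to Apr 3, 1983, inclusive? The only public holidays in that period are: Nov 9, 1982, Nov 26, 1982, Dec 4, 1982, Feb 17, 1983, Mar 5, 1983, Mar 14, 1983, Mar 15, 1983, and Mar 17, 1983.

112

Oct 20, 1982 is a Wednesday.
From Oct 20, 1982 to Apr 3, 1983 is 166 days inclusive.
166 = 7 × 23 + 5, so there are 23 full weeks plus 5 extra days.
Each full week contributes 5 weekdays (Mon–Fri): 23 × 5 = 115.
The 5 extra days are Wednesday, Thursday, Friday, Saturday, Sunday — 3 of them qualify.
Total: 115 + 3 = 118.
Holidays: Nov 9, 1982 (Tue); Nov 26, 1982 (Fri); Dec 4, 1982 (Sat); Feb 17, 1983 (Thu); Mar 5, 1983 (Sat); Mar 14, 1983 (Mon); Mar 15, 1983 (Tue); Mar 17, 1983 (Thu).
6 of the 8 holidays fall on weekdays; the rest are weekends and were already excluded.
Business days: 118 − 6 = 112.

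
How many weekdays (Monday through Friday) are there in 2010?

1 January 2010 is a Friday.
That's 365 days from start to end, counting both.
365 = 7 × 52 + 1, so there are 52 full weeks plus 1 extra day.
Each full week contributes 5 weekdays (Mon–Fri): 52 × 5 = 260.
The 1 extra day is Friday — 1 of them qualifies.
Total: 260 + 1 = 261.

261 weekdays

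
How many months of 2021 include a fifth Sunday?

4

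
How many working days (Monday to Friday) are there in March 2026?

22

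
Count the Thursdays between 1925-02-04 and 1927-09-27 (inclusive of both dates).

138 Thursdays

1925-02-04 is a Wednesday.
From 1925-02-04 to 1927-09-27 is 966 days inclusive.
966 = 7 × 138, so the span is exactly 138 full weeks.
Each full week contributes one Thursday: 138 so far.
Total: 138.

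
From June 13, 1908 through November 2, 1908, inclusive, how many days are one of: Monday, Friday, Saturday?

62

June 13, 1908 is a Saturday.
From June 13, 1908 to November 2, 1908 is 143 days inclusive.
143 = 7 × 20 + 3, so there are 20 full weeks plus 3 extra days.
Each full week contributes 3 days from the set (Mon, Fri, Sat): 20 × 3 = 60.
The 3 extra days are Saturday, Sunday, Monday — 2 of them qualify.
Total: 60 + 2 = 62.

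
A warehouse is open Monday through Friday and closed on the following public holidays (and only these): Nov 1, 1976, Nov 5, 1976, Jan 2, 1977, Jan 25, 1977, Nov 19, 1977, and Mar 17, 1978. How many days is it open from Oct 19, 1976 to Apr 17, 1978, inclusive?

Oct 19, 1976 is a Tuesday.
From Oct 19, 1976 to Apr 17, 1978 is 546 days inclusive.
546 = 7 × 78, so the span is exactly 78 full weeks.
Each full week contributes 5 weekdays (Mon–Fri): 78 × 5 = 390.
Holidays: Nov 1, 1976 (Mon); Nov 5, 1976 (Fri); Jan 2, 1977 (Sun); Jan 25, 1977 (Tue); Nov 19, 1977 (Sat); Mar 17, 1978 (Fri).
4 of the 6 holidays fall on weekdays; the rest are weekends and were already excluded.
Business days: 390 − 4 = 386.

386 working days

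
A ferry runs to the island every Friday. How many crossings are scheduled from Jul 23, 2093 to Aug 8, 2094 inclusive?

55 Fridays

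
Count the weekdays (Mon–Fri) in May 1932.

May 1, 1932 is a Sunday.
That's 31 days from start to end, counting both.
31 = 7 × 4 + 3, so there are 4 full weeks plus 3 extra days.
Each full week contributes 5 weekdays (Mon–Fri): 4 × 5 = 20.
The 3 extra days are Sun, Mon, Tue — 2 of them qualify.
Total: 20 + 2 = 22.

22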